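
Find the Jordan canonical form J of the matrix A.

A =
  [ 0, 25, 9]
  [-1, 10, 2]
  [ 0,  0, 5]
J_3(5)

The characteristic polynomial is
  det(x·I − A) = x^3 - 15*x^2 + 75*x - 125 = (x - 5)^3

Eigenvalues and multiplicities (the geometric multiplicity of λ is n − rank(A − λI), which equals the number of Jordan blocks for λ):
  λ = 5: algebraic multiplicity = 3, geometric multiplicity = 1

Determining the block sizes for each eigenvalue:
  λ = 5: one block (gm = 1), so the single block has size am = 3 → block sizes [3]

Assembling the blocks gives a Jordan form
J =
  [5, 1, 0]
  [0, 5, 1]
  [0, 0, 5]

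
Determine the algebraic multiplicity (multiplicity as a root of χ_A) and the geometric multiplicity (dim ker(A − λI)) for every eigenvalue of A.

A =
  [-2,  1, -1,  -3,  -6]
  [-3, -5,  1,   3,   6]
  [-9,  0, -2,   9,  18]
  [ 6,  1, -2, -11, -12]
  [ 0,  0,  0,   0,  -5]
λ = -5: alg = 5, geom = 3

Step 1 — factor the characteristic polynomial to read off the algebraic multiplicities:
  χ_A(x) = (x + 5)^5

Step 2 — compute geometric multiplicities via the rank-nullity identity g(λ) = n − rank(A − λI):
  rank(A − (-5)·I) = 2, so dim ker(A − (-5)·I) = n − 2 = 3

Summary:
  λ = -5: algebraic multiplicity = 5, geometric multiplicity = 3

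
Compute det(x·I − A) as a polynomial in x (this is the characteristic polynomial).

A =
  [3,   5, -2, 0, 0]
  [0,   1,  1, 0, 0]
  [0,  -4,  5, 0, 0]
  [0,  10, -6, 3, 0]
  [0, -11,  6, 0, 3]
x^5 - 15*x^4 + 90*x^3 - 270*x^2 + 405*x - 243

Expanding det(x·I − A) (e.g. by cofactor expansion or by noting that A is similar to its Jordan form J, which has the same characteristic polynomial as A) gives
  χ_A(x) = x^5 - 15*x^4 + 90*x^3 - 270*x^2 + 405*x - 243
which factors as (x - 3)^5. The eigenvalues (with algebraic multiplicities) are λ = 3 with multiplicity 5.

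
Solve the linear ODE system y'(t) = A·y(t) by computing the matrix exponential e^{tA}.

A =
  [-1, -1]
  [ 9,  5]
e^{tA} =
  [-3*t*exp(2*t) + exp(2*t), -t*exp(2*t)]
  [9*t*exp(2*t), 3*t*exp(2*t) + exp(2*t)]

Strategy: write A = P · J · P⁻¹ where J is a Jordan canonical form, so e^{tA} = P · e^{tJ} · P⁻¹, and e^{tJ} can be computed block-by-block.

A has Jordan form
J =
  [2, 1]
  [0, 2]
(up to reordering of blocks).

Per-block formulas:
  For a 2×2 Jordan block J_2(2): exp(t · J_2(2)) = e^(2t)·(I + t·N), where N is the 2×2 nilpotent shift.

After assembling e^{tJ} and conjugating by P, we get:

e^{tA} =
  [-3*t*exp(2*t) + exp(2*t), -t*exp(2*t)]
  [9*t*exp(2*t), 3*t*exp(2*t) + exp(2*t)]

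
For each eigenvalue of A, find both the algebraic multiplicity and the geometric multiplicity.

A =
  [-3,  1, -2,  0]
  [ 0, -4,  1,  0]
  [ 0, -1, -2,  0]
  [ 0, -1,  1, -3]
λ = -3: alg = 4, geom = 2

Step 1 — factor the characteristic polynomial to read off the algebraic multiplicities:
  χ_A(x) = (x + 3)^4

Step 2 — compute geometric multiplicities via the rank-nullity identity g(λ) = n − rank(A − λI):
  rank(A − (-3)·I) = 2, so dim ker(A − (-3)·I) = n − 2 = 2

Summary:
  λ = -3: algebraic multiplicity = 4, geometric multiplicity = 2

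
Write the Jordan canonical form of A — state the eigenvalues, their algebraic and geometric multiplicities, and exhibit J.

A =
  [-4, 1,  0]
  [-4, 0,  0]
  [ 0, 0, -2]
J_2(-2) ⊕ J_1(-2)

The characteristic polynomial is
  det(x·I − A) = x^3 + 6*x^2 + 12*x + 8 = (x + 2)^3

Eigenvalues and multiplicities (the geometric multiplicity of λ is n − rank(A − λI), which equals the number of Jordan blocks for λ):
  λ = -2: algebraic multiplicity = 3, geometric multiplicity = 2

Determining the block sizes for each eigenvalue:
  λ = -2: 2 blocks summing to 3 forces exactly one block of size 2 and the rest size 1 → block sizes [2, 1]

Assembling the blocks gives a Jordan form
J =
  [-2,  1,  0]
  [ 0, -2,  0]
  [ 0,  0, -2]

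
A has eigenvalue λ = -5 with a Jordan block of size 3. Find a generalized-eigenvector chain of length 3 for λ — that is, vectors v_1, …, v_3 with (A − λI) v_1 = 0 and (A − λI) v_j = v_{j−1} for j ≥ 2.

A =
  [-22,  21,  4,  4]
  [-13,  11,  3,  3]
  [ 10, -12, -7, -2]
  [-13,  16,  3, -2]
A Jordan chain for λ = -5 of length 3:
v_1 = (4, 4, -8, 4)ᵀ
v_2 = (-17, -13, 10, -13)ᵀ
v_3 = (1, 0, 0, 0)ᵀ

Let N = A − (-5)·I. We want v_3 with N^3 v_3 = 0 but N^2 v_3 ≠ 0; then v_{j-1} := N · v_j for j = 3, …, 2.

Pick v_3 = (1, 0, 0, 0)ᵀ.
Then v_2 = N · v_3 = (-17, -13, 10, -13)ᵀ.
Then v_1 = N · v_2 = (4, 4, -8, 4)ᵀ.

Sanity check: (A − (-5)·I) v_1 = (0, 0, 0, 0)ᵀ = 0. ✓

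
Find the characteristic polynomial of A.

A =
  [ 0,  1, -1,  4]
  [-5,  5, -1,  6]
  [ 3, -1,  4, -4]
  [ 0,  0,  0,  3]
x^4 - 12*x^3 + 54*x^2 - 108*x + 81

Expanding det(x·I − A) (e.g. by cofactor expansion or by noting that A is similar to its Jordan form J, which has the same characteristic polynomial as A) gives
  χ_A(x) = x^4 - 12*x^3 + 54*x^2 - 108*x + 81
which factors as (x - 3)^4. The eigenvalues (with algebraic multiplicities) are λ = 3 with multiplicity 4.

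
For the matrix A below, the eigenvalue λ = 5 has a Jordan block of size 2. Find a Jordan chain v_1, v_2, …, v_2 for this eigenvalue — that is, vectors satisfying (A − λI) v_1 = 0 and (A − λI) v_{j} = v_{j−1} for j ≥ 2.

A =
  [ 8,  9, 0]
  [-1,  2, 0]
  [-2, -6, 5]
A Jordan chain for λ = 5 of length 2:
v_1 = (3, -1, -2)ᵀ
v_2 = (1, 0, 0)ᵀ

Let N = A − (5)·I. We want v_2 with N^2 v_2 = 0 but N^1 v_2 ≠ 0; then v_{j-1} := N · v_j for j = 2, …, 2.

Pick v_2 = (1, 0, 0)ᵀ.
Then v_1 = N · v_2 = (3, -1, -2)ᵀ.

Sanity check: (A − (5)·I) v_1 = (0, 0, 0)ᵀ = 0. ✓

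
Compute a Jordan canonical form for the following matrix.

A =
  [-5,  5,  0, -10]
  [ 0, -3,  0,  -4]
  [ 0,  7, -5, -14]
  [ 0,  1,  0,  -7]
J_2(-5) ⊕ J_1(-5) ⊕ J_1(-5)

The characteristic polynomial is
  det(x·I − A) = x^4 + 20*x^3 + 150*x^2 + 500*x + 625 = (x + 5)^4

Eigenvalues and multiplicities (the geometric multiplicity of λ is n − rank(A − λI), which equals the number of Jordan blocks for λ):
  λ = -5: algebraic multiplicity = 4, geometric multiplicity = 3

Determining the block sizes for each eigenvalue:
  λ = -5: 3 blocks summing to 4 forces exactly one block of size 2 and the rest size 1 → block sizes [2, 1, 1]

Assembling the blocks gives a Jordan form
J =
  [-5,  1,  0,  0]
  [ 0, -5,  0,  0]
  [ 0,  0, -5,  0]
  [ 0,  0,  0, -5]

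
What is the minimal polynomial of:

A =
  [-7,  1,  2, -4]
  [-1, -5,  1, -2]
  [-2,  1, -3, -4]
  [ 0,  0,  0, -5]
x^3 + 15*x^2 + 75*x + 125

The characteristic polynomial is χ_A(x) = (x + 5)^4, so the eigenvalues are known. The minimal polynomial is
  m_A(x) = Π_λ (x − λ)^{k_λ}
where k_λ is the size of the *largest* Jordan block for λ (equivalently, the smallest k with (A − λI)^k v = 0 for every generalised eigenvector v of λ).

  λ = -5: largest Jordan block has size 3, contributing (x + 5)^3

So m_A(x) = (x + 5)^3 = x^3 + 15*x^2 + 75*x + 125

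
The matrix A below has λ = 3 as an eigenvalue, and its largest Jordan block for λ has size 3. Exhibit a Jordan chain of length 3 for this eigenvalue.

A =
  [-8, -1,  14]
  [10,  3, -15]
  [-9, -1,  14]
A Jordan chain for λ = 3 of length 3:
v_1 = (-15, 25, -10)ᵀ
v_2 = (-11, 10, -9)ᵀ
v_3 = (1, 0, 0)ᵀ

Let N = A − (3)·I. We want v_3 with N^3 v_3 = 0 but N^2 v_3 ≠ 0; then v_{j-1} := N · v_j for j = 3, …, 2.

Pick v_3 = (1, 0, 0)ᵀ.
Then v_2 = N · v_3 = (-11, 10, -9)ᵀ.
Then v_1 = N · v_2 = (-15, 25, -10)ᵀ.

Sanity check: (A − (3)·I) v_1 = (0, 0, 0)ᵀ = 0. ✓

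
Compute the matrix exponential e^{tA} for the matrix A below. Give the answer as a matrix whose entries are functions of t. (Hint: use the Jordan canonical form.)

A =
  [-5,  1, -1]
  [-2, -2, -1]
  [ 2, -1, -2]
e^{tA} =
  [-2*t*exp(-3*t) + exp(-3*t), t*exp(-3*t), -t*exp(-3*t)]
  [-2*t*exp(-3*t), t*exp(-3*t) + exp(-3*t), -t*exp(-3*t)]
  [2*t*exp(-3*t), -t*exp(-3*t), t*exp(-3*t) + exp(-3*t)]

Strategy: write A = P · J · P⁻¹ where J is a Jordan canonical form, so e^{tA} = P · e^{tJ} · P⁻¹, and e^{tJ} can be computed block-by-block.

A has Jordan form
J =
  [-3,  1,  0]
  [ 0, -3,  0]
  [ 0,  0, -3]
(up to reordering of blocks).

Per-block formulas:
  For a 2×2 Jordan block J_2(-3): exp(t · J_2(-3)) = e^(-3t)·(I + t·N), where N is the 2×2 nilpotent shift.
  For a 1×1 block at λ = -3: exp(t · [-3]) = [e^(-3t)].

After assembling e^{tJ} and conjugating by P, we get:

e^{tA} =
  [-2*t*exp(-3*t) + exp(-3*t), t*exp(-3*t), -t*exp(-3*t)]
  [-2*t*exp(-3*t), t*exp(-3*t) + exp(-3*t), -t*exp(-3*t)]
  [2*t*exp(-3*t), -t*exp(-3*t), t*exp(-3*t) + exp(-3*t)]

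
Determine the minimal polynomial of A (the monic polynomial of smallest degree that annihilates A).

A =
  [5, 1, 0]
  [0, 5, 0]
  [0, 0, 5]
x^2 - 10*x + 25

The characteristic polynomial is χ_A(x) = (x - 5)^3, so the eigenvalues are known. The minimal polynomial is
  m_A(x) = Π_λ (x − λ)^{k_λ}
where k_λ is the size of the *largest* Jordan block for λ (equivalently, the smallest k with (A − λI)^k v = 0 for every generalised eigenvector v of λ).

  λ = 5: largest Jordan block has size 2, contributing (x − 5)^2

So m_A(x) = (x - 5)^2 = x^2 - 10*x + 25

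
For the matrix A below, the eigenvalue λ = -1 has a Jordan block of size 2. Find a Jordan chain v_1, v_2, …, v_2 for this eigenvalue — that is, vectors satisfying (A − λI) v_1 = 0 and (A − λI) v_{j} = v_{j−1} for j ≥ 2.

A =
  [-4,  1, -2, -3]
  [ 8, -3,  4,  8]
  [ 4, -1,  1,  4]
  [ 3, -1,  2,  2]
A Jordan chain for λ = -1 of length 2:
v_1 = (-3, 8, 4, 3)ᵀ
v_2 = (1, 0, 0, 0)ᵀ

Let N = A − (-1)·I. We want v_2 with N^2 v_2 = 0 but N^1 v_2 ≠ 0; then v_{j-1} := N · v_j for j = 2, …, 2.

Pick v_2 = (1, 0, 0, 0)ᵀ.
Then v_1 = N · v_2 = (-3, 8, 4, 3)ᵀ.

Sanity check: (A − (-1)·I) v_1 = (0, 0, 0, 0)ᵀ = 0. ✓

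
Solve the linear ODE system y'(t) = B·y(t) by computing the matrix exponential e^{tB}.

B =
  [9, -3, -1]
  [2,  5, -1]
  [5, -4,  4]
e^{tB} =
  [-t^2*exp(6*t) + 3*t*exp(6*t) + exp(6*t), -t^2*exp(6*t) - 3*t*exp(6*t), t^2*exp(6*t) - t*exp(6*t)]
  [-t^2*exp(6*t)/2 + 2*t*exp(6*t), -t^2*exp(6*t)/2 - t*exp(6*t) + exp(6*t), t^2*exp(6*t)/2 - t*exp(6*t)]
  [-3*t^2*exp(6*t)/2 + 5*t*exp(6*t), -3*t^2*exp(6*t)/2 - 4*t*exp(6*t), 3*t^2*exp(6*t)/2 - 2*t*exp(6*t) + exp(6*t)]

Strategy: write B = P · J · P⁻¹ where J is a Jordan canonical form, so e^{tB} = P · e^{tJ} · P⁻¹, and e^{tJ} can be computed block-by-block.

B has Jordan form
J =
  [6, 1, 0]
  [0, 6, 1]
  [0, 0, 6]
(up to reordering of blocks).

Per-block formulas:
  For a 3×3 Jordan block J_3(6): exp(t · J_3(6)) = e^(6t)·(I + t·N + (t^2/2)·N^2), where N is the 3×3 nilpotent shift.

After assembling e^{tJ} and conjugating by P, we get:

e^{tB} =
  [-t^2*exp(6*t) + 3*t*exp(6*t) + exp(6*t), -t^2*exp(6*t) - 3*t*exp(6*t), t^2*exp(6*t) - t*exp(6*t)]
  [-t^2*exp(6*t)/2 + 2*t*exp(6*t), -t^2*exp(6*t)/2 - t*exp(6*t) + exp(6*t), t^2*exp(6*t)/2 - t*exp(6*t)]
  [-3*t^2*exp(6*t)/2 + 5*t*exp(6*t), -3*t^2*exp(6*t)/2 - 4*t*exp(6*t), 3*t^2*exp(6*t)/2 - 2*t*exp(6*t) + exp(6*t)]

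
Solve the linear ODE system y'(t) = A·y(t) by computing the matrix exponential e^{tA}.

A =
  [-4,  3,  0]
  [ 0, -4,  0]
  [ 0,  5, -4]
e^{tA} =
  [exp(-4*t), 3*t*exp(-4*t), 0]
  [0, exp(-4*t), 0]
  [0, 5*t*exp(-4*t), exp(-4*t)]

Strategy: write A = P · J · P⁻¹ where J is a Jordan canonical form, so e^{tA} = P · e^{tJ} · P⁻¹, and e^{tJ} can be computed block-by-block.

A has Jordan form
J =
  [-4,  1,  0]
  [ 0, -4,  0]
  [ 0,  0, -4]
(up to reordering of blocks).

Per-block formulas:
  For a 2×2 Jordan block J_2(-4): exp(t · J_2(-4)) = e^(-4t)·(I + t·N), where N is the 2×2 nilpotent shift.
  For a 1×1 block at λ = -4: exp(t · [-4]) = [e^(-4t)].

After assembling e^{tJ} and conjugating by P, we get:

e^{tA} =
  [exp(-4*t), 3*t*exp(-4*t), 0]
  [0, exp(-4*t), 0]
  [0, 5*t*exp(-4*t), exp(-4*t)]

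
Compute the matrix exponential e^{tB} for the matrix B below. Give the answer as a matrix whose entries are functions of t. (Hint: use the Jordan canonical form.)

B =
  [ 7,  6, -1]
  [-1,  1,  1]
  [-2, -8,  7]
e^{tB} =
  [2*t*exp(5*t) + exp(5*t), -2*t^2*exp(5*t) + 6*t*exp(5*t), t^2*exp(5*t) - t*exp(5*t)]
  [-t*exp(5*t), t^2*exp(5*t) - 4*t*exp(5*t) + exp(5*t), -t^2*exp(5*t)/2 + t*exp(5*t)]
  [-2*t*exp(5*t), 2*t^2*exp(5*t) - 8*t*exp(5*t), -t^2*exp(5*t) + 2*t*exp(5*t) + exp(5*t)]

Strategy: write B = P · J · P⁻¹ where J is a Jordan canonical form, so e^{tB} = P · e^{tJ} · P⁻¹, and e^{tJ} can be computed block-by-block.

B has Jordan form
J =
  [5, 1, 0]
  [0, 5, 1]
  [0, 0, 5]
(up to reordering of blocks).

Per-block formulas:
  For a 3×3 Jordan block J_3(5): exp(t · J_3(5)) = e^(5t)·(I + t·N + (t^2/2)·N^2), where N is the 3×3 nilpotent shift.

After assembling e^{tJ} and conjugating by P, we get:

e^{tB} =
  [2*t*exp(5*t) + exp(5*t), -2*t^2*exp(5*t) + 6*t*exp(5*t), t^2*exp(5*t) - t*exp(5*t)]
  [-t*exp(5*t), t^2*exp(5*t) - 4*t*exp(5*t) + exp(5*t), -t^2*exp(5*t)/2 + t*exp(5*t)]
  [-2*t*exp(5*t), 2*t^2*exp(5*t) - 8*t*exp(5*t), -t^2*exp(5*t) + 2*t*exp(5*t) + exp(5*t)]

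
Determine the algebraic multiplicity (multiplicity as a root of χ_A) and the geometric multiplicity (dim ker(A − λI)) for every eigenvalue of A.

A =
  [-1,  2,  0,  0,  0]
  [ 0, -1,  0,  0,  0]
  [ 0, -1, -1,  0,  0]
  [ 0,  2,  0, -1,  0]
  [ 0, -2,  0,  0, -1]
λ = -1: alg = 5, geom = 4

Step 1 — factor the characteristic polynomial to read off the algebraic multiplicities:
  χ_A(x) = (x + 1)^5

Step 2 — compute geometric multiplicities via the rank-nullity identity g(λ) = n − rank(A − λI):
  rank(A − (-1)·I) = 1, so dim ker(A − (-1)·I) = n − 1 = 4

Summary:
  λ = -1: algebraic multiplicity = 5, geometric multiplicity = 4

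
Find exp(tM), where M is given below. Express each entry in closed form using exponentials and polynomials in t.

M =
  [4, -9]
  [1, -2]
e^{tM} =
  [3*t*exp(t) + exp(t), -9*t*exp(t)]
  [t*exp(t), -3*t*exp(t) + exp(t)]

Strategy: write M = P · J · P⁻¹ where J is a Jordan canonical form, so e^{tM} = P · e^{tJ} · P⁻¹, and e^{tJ} can be computed block-by-block.

M has Jordan form
J =
  [1, 1]
  [0, 1]
(up to reordering of blocks).

Per-block formulas:
  For a 2×2 Jordan block J_2(1): exp(t · J_2(1)) = e^(1t)·(I + t·N), where N is the 2×2 nilpotent shift.

After assembling e^{tJ} and conjugating by P, we get:

e^{tM} =
  [3*t*exp(t) + exp(t), -9*t*exp(t)]
  [t*exp(t), -3*t*exp(t) + exp(t)]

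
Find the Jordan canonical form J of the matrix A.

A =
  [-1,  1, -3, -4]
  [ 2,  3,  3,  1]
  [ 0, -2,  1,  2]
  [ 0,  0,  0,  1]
J_3(1) ⊕ J_1(1)

The characteristic polynomial is
  det(x·I − A) = x^4 - 4*x^3 + 6*x^2 - 4*x + 1 = (x - 1)^4

Eigenvalues and multiplicities (the geometric multiplicity of λ is n − rank(A − λI), which equals the number of Jordan blocks for λ):
  λ = 1: algebraic multiplicity = 4, geometric multiplicity = 2

Determining the block sizes for each eigenvalue:
  λ = 1: with am = 4 and gm = 2, the partition is not yet determined (e.g. several partitions of 4 into 2 parts exist). Let N = A − (1)·I. Computing rank(N^1) = 2, rank(N^2) = 1, rank(N^3) = 0; the number of blocks of size ≥ j is rank(N^{j−1}) − rank(N^j), giving [2, 1, 1]. So we have 1 block(s) of size 3, 1 block(s) of size 1 → block sizes [3, 1]

Assembling the blocks gives a Jordan form
J =
  [1, 1, 0, 0]
  [0, 1, 1, 0]
  [0, 0, 1, 0]
  [0, 0, 0, 1]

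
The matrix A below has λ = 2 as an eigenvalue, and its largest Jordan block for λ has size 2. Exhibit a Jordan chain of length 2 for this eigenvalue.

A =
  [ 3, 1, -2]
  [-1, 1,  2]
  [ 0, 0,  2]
A Jordan chain for λ = 2 of length 2:
v_1 = (1, -1, 0)ᵀ
v_2 = (1, 0, 0)ᵀ

Let N = A − (2)·I. We want v_2 with N^2 v_2 = 0 but N^1 v_2 ≠ 0; then v_{j-1} := N · v_j for j = 2, …, 2.

Pick v_2 = (1, 0, 0)ᵀ.
Then v_1 = N · v_2 = (1, -1, 0)ᵀ.

Sanity check: (A − (2)·I) v_1 = (0, 0, 0)ᵀ = 0. ✓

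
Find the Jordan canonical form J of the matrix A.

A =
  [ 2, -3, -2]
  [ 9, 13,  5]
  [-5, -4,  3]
J_3(6)

The characteristic polynomial is
  det(x·I − A) = x^3 - 18*x^2 + 108*x - 216 = (x - 6)^3

Eigenvalues and multiplicities (the geometric multiplicity of λ is n − rank(A − λI), which equals the number of Jordan blocks for λ):
  λ = 6: algebraic multiplicity = 3, geometric multiplicity = 1

Determining the block sizes for each eigenvalue:
  λ = 6: one block (gm = 1), so the single block has size am = 3 → block sizes [3]

Assembling the blocks gives a Jordan form
J =
  [6, 1, 0]
  [0, 6, 1]
  [0, 0, 6]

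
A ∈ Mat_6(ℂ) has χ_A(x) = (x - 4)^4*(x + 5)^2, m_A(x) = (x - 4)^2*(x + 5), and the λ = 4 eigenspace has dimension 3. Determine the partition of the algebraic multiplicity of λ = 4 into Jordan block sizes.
Block sizes for λ = 4: [2, 1, 1]

Step 1 — from the characteristic polynomial, algebraic multiplicity of λ = 4 is 4. From dim ker(A − (4)·I) = 3, there are exactly 3 Jordan blocks for λ = 4.
Step 2 — from the minimal polynomial, the factor (x − 4)^2 tells us the largest block for λ = 4 has size 2.
Step 3 — with total size 4, 3 blocks, and largest block 2, the block sizes (in nonincreasing order) are [2, 1, 1].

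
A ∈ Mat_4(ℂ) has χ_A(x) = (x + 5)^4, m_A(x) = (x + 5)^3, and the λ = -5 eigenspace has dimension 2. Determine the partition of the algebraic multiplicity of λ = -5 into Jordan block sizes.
Block sizes for λ = -5: [3, 1]

Step 1 — from the characteristic polynomial, algebraic multiplicity of λ = -5 is 4. From dim ker(A − (-5)·I) = 2, there are exactly 2 Jordan blocks for λ = -5.
Step 2 — from the minimal polynomial, the factor (x + 5)^3 tells us the largest block for λ = -5 has size 3.
Step 3 — with total size 4, 2 blocks, and largest block 3, the block sizes (in nonincreasing order) are [3, 1].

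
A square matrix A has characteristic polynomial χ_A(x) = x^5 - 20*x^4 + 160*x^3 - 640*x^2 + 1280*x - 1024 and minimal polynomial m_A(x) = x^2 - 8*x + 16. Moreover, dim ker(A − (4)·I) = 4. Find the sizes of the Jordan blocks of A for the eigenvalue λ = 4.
Block sizes for λ = 4: [2, 1, 1, 1]

Step 1 — from the characteristic polynomial, algebraic multiplicity of λ = 4 is 5. From dim ker(A − (4)·I) = 4, there are exactly 4 Jordan blocks for λ = 4.
Step 2 — from the minimal polynomial, the factor (x − 4)^2 tells us the largest block for λ = 4 has size 2.
Step 3 — with total size 5, 4 blocks, and largest block 2, the block sizes (in nonincreasing order) are [2, 1, 1, 1].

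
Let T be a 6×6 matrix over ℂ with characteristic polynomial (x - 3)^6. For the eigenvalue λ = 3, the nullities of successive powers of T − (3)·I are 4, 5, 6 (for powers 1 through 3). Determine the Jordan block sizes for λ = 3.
Block sizes for λ = 3: [3, 1, 1, 1]

From the dimensions of kernels of powers, the number of Jordan blocks of size at least j is d_j − d_{j−1} where d_j = dim ker(N^j) (with d_0 = 0). Computing the differences gives [4, 1, 1].
The number of blocks of size exactly k is (#blocks of size ≥ k) − (#blocks of size ≥ k + 1), so the partition is: 3 block(s) of size 1, 1 block(s) of size 3.
In nonincreasing order the block sizes are [3, 1, 1, 1].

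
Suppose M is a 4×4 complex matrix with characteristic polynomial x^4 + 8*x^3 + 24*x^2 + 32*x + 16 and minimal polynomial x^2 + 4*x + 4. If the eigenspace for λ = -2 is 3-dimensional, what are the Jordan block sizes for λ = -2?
Block sizes for λ = -2: [2, 1, 1]

Step 1 — from the characteristic polynomial, algebraic multiplicity of λ = -2 is 4. From dim ker(M − (-2)·I) = 3, there are exactly 3 Jordan blocks for λ = -2.
Step 2 — from the minimal polynomial, the factor (x + 2)^2 tells us the largest block for λ = -2 has size 2.
Step 3 — with total size 4, 3 blocks, and largest block 2, the block sizes (in nonincreasing order) are [2, 1, 1].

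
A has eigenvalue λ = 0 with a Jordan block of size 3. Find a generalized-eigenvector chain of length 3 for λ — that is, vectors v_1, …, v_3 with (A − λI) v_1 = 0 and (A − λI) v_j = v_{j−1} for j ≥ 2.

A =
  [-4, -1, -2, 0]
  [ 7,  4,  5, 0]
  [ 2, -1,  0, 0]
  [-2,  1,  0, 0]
A Jordan chain for λ = 0 of length 3:
v_1 = (5, 10, -15, 15)ᵀ
v_2 = (-4, 7, 2, -2)ᵀ
v_3 = (1, 0, 0, 0)ᵀ

Let N = A − (0)·I. We want v_3 with N^3 v_3 = 0 but N^2 v_3 ≠ 0; then v_{j-1} := N · v_j for j = 3, …, 2.

Pick v_3 = (1, 0, 0, 0)ᵀ.
Then v_2 = N · v_3 = (-4, 7, 2, -2)ᵀ.
Then v_1 = N · v_2 = (5, 10, -15, 15)ᵀ.

Sanity check: (A − (0)·I) v_1 = (0, 0, 0, 0)ᵀ = 0. ✓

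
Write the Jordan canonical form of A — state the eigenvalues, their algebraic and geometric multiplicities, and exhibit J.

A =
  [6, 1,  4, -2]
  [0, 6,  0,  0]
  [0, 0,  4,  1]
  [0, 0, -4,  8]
J_2(6) ⊕ J_2(6)

The characteristic polynomial is
  det(x·I − A) = x^4 - 24*x^3 + 216*x^2 - 864*x + 1296 = (x - 6)^4

Eigenvalues and multiplicities (the geometric multiplicity of λ is n − rank(A − λI), which equals the number of Jordan blocks for λ):
  λ = 6: algebraic multiplicity = 4, geometric multiplicity = 2

Determining the block sizes for each eigenvalue:
  λ = 6: with am = 4 and gm = 2, the partition is not yet determined (e.g. several partitions of 4 into 2 parts exist). Let N = A − (6)·I. Computing rank(N^1) = 2, rank(N^2) = 0; the number of blocks of size ≥ j is rank(N^{j−1}) − rank(N^j), giving [2, 2]. So we have 2 block(s) of size 2 → block sizes [2, 2]

Assembling the blocks gives a Jordan form
J =
  [6, 1, 0, 0]
  [0, 6, 0, 0]
  [0, 0, 6, 1]
  [0, 0, 0, 6]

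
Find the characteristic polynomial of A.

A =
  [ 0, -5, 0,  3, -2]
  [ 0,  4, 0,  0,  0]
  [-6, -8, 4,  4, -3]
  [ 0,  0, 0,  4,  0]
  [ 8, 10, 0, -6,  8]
x^5 - 20*x^4 + 160*x^3 - 640*x^2 + 1280*x - 1024

Expanding det(x·I − A) (e.g. by cofactor expansion or by noting that A is similar to its Jordan form J, which has the same characteristic polynomial as A) gives
  χ_A(x) = x^5 - 20*x^4 + 160*x^3 - 640*x^2 + 1280*x - 1024
which factors as (x - 4)^5. The eigenvalues (with algebraic multiplicities) are λ = 4 with multiplicity 5.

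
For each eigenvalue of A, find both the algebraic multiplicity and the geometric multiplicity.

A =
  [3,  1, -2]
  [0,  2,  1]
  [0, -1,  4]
λ = 3: alg = 3, geom = 1

Step 1 — factor the characteristic polynomial to read off the algebraic multiplicities:
  χ_A(x) = (x - 3)^3

Step 2 — compute geometric multiplicities via the rank-nullity identity g(λ) = n − rank(A − λI):
  rank(A − (3)·I) = 2, so dim ker(A − (3)·I) = n − 2 = 1

Summary:
  λ = 3: algebraic multiplicity = 3, geometric multiplicity = 1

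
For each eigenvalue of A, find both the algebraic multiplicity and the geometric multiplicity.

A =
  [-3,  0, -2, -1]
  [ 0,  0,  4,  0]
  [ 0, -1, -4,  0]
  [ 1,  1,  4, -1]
λ = -2: alg = 4, geom = 2

Step 1 — factor the characteristic polynomial to read off the algebraic multiplicities:
  χ_A(x) = (x + 2)^4

Step 2 — compute geometric multiplicities via the rank-nullity identity g(λ) = n − rank(A − λI):
  rank(A − (-2)·I) = 2, so dim ker(A − (-2)·I) = n − 2 = 2

Summary:
  λ = -2: algebraic multiplicity = 4, geometric multiplicity = 2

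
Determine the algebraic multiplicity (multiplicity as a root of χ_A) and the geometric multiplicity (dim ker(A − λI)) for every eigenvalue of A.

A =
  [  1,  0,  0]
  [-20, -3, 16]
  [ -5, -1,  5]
λ = 1: alg = 3, geom = 2

Step 1 — factor the characteristic polynomial to read off the algebraic multiplicities:
  χ_A(x) = (x - 1)^3

Step 2 — compute geometric multiplicities via the rank-nullity identity g(λ) = n − rank(A − λI):
  rank(A − (1)·I) = 1, so dim ker(A − (1)·I) = n − 1 = 2

Summary:
  λ = 1: algebraic multiplicity = 3, geometric multiplicity = 2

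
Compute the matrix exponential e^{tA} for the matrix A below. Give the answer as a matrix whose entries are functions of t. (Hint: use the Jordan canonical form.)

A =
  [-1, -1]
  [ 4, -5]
e^{tA} =
  [2*t*exp(-3*t) + exp(-3*t), -t*exp(-3*t)]
  [4*t*exp(-3*t), -2*t*exp(-3*t) + exp(-3*t)]

Strategy: write A = P · J · P⁻¹ where J is a Jordan canonical form, so e^{tA} = P · e^{tJ} · P⁻¹, and e^{tJ} can be computed block-by-block.

A has Jordan form
J =
  [-3,  1]
  [ 0, -3]
(up to reordering of blocks).

Per-block formulas:
  For a 2×2 Jordan block J_2(-3): exp(t · J_2(-3)) = e^(-3t)·(I + t·N), where N is the 2×2 nilpotent shift.

After assembling e^{tJ} and conjugating by P, we get:

e^{tA} =
  [2*t*exp(-3*t) + exp(-3*t), -t*exp(-3*t)]
  [4*t*exp(-3*t), -2*t*exp(-3*t) + exp(-3*t)]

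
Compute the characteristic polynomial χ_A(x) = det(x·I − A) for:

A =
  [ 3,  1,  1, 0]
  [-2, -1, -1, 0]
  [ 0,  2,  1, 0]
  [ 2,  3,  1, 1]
x^4 - 4*x^3 + 6*x^2 - 4*x + 1

Expanding det(x·I − A) (e.g. by cofactor expansion or by noting that A is similar to its Jordan form J, which has the same characteristic polynomial as A) gives
  χ_A(x) = x^4 - 4*x^3 + 6*x^2 - 4*x + 1
which factors as (x - 1)^4. The eigenvalues (with algebraic multiplicities) are λ = 1 with multiplicity 4.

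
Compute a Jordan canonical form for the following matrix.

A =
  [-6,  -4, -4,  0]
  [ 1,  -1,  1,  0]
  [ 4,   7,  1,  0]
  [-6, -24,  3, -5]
J_1(-5) ⊕ J_3(-2)

The characteristic polynomial is
  det(x·I − A) = x^4 + 11*x^3 + 42*x^2 + 68*x + 40 = (x + 2)^3*(x + 5)

Eigenvalues and multiplicities (the geometric multiplicity of λ is n − rank(A − λI), which equals the number of Jordan blocks for λ):
  λ = -5: algebraic multiplicity = 1, geometric multiplicity = 1
  λ = -2: algebraic multiplicity = 3, geometric multiplicity = 1

Determining the block sizes for each eigenvalue:
  λ = -5: one block (gm = 1), so the single block has size am = 1 → block sizes [1]
  λ = -2: one block (gm = 1), so the single block has size am = 3 → block sizes [3]

Assembling the blocks gives a Jordan form
J =
  [-5,  0,  0,  0]
  [ 0, -2,  1,  0]
  [ 0,  0, -2,  1]
  [ 0,  0,  0, -2]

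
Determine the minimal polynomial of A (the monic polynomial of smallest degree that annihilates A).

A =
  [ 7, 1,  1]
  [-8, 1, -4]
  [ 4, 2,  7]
x^2 - 10*x + 25

The characteristic polynomial is χ_A(x) = (x - 5)^3, so the eigenvalues are known. The minimal polynomial is
  m_A(x) = Π_λ (x − λ)^{k_λ}
where k_λ is the size of the *largest* Jordan block for λ (equivalently, the smallest k with (A − λI)^k v = 0 for every generalised eigenvector v of λ).

  λ = 5: largest Jordan block has size 2, contributing (x − 5)^2

So m_A(x) = (x - 5)^2 = x^2 - 10*x + 25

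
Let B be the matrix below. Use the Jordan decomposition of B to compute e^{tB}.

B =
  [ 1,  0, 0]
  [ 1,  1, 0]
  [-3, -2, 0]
e^{tB} =
  [exp(t), 0, 0]
  [t*exp(t), exp(t), 0]
  [-2*t*exp(t) - exp(t) + 1, 2 - 2*exp(t), 1]

Strategy: write B = P · J · P⁻¹ where J is a Jordan canonical form, so e^{tB} = P · e^{tJ} · P⁻¹, and e^{tJ} can be computed block-by-block.

B has Jordan form
J =
  [0, 0, 0]
  [0, 1, 1]
  [0, 0, 1]
(up to reordering of blocks).

Per-block formulas:
  For a 1×1 block at λ = 0: exp(t · [0]) = [e^(0t)].
  For a 2×2 Jordan block J_2(1): exp(t · J_2(1)) = e^(1t)·(I + t·N), where N is the 2×2 nilpotent shift.

After assembling e^{tJ} and conjugating by P, we get:

e^{tB} =
  [exp(t), 0, 0]
  [t*exp(t), exp(t), 0]
  [-2*t*exp(t) - exp(t) + 1, 2 - 2*exp(t), 1]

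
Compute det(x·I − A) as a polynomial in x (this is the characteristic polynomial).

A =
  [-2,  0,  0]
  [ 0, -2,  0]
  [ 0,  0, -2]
x^3 + 6*x^2 + 12*x + 8

Expanding det(x·I − A) (e.g. by cofactor expansion or by noting that A is similar to its Jordan form J, which has the same characteristic polynomial as A) gives
  χ_A(x) = x^3 + 6*x^2 + 12*x + 8
which factors as (x + 2)^3. The eigenvalues (with algebraic multiplicities) are λ = -2 with multiplicity 3.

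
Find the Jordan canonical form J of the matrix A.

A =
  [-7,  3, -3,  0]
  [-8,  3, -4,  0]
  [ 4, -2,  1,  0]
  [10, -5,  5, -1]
J_2(-1) ⊕ J_1(-1) ⊕ J_1(-1)

The characteristic polynomial is
  det(x·I − A) = x^4 + 4*x^3 + 6*x^2 + 4*x + 1 = (x + 1)^4

Eigenvalues and multiplicities (the geometric multiplicity of λ is n − rank(A − λI), which equals the number of Jordan blocks for λ):
  λ = -1: algebraic multiplicity = 4, geometric multiplicity = 3

Determining the block sizes for each eigenvalue:
  λ = -1: 3 blocks summing to 4 forces exactly one block of size 2 and the rest size 1 → block sizes [2, 1, 1]

Assembling the blocks gives a Jordan form
J =
  [-1,  1,  0,  0]
  [ 0, -1,  0,  0]
  [ 0,  0, -1,  0]
  [ 0,  0,  0, -1]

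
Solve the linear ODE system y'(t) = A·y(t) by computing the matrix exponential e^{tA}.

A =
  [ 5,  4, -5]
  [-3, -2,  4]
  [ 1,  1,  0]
e^{tA} =
  [-t^2*exp(t)/2 + 4*t*exp(t) + exp(t), -t^2*exp(t)/2 + 4*t*exp(t), t^2*exp(t)/2 - 5*t*exp(t)]
  [t^2*exp(t)/2 - 3*t*exp(t), t^2*exp(t)/2 - 3*t*exp(t) + exp(t), -t^2*exp(t)/2 + 4*t*exp(t)]
  [t*exp(t), t*exp(t), -t*exp(t) + exp(t)]

Strategy: write A = P · J · P⁻¹ where J is a Jordan canonical form, so e^{tA} = P · e^{tJ} · P⁻¹, and e^{tJ} can be computed block-by-block.

A has Jordan form
J =
  [1, 1, 0]
  [0, 1, 1]
  [0, 0, 1]
(up to reordering of blocks).

Per-block formulas:
  For a 3×3 Jordan block J_3(1): exp(t · J_3(1)) = e^(1t)·(I + t·N + (t^2/2)·N^2), where N is the 3×3 nilpotent shift.

After assembling e^{tJ} and conjugating by P, we get:

e^{tA} =
  [-t^2*exp(t)/2 + 4*t*exp(t) + exp(t), -t^2*exp(t)/2 + 4*t*exp(t), t^2*exp(t)/2 - 5*t*exp(t)]
  [t^2*exp(t)/2 - 3*t*exp(t), t^2*exp(t)/2 - 3*t*exp(t) + exp(t), -t^2*exp(t)/2 + 4*t*exp(t)]
  [t*exp(t), t*exp(t), -t*exp(t) + exp(t)]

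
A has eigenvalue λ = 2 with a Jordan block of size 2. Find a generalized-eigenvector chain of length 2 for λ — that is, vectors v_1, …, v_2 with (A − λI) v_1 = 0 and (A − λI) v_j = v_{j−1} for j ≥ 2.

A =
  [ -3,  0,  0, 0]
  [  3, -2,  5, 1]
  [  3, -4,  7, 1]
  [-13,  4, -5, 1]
A Jordan chain for λ = 2 of length 2:
v_1 = (0, -4, -4, 4)ᵀ
v_2 = (0, 1, 0, 0)ᵀ

Let N = A − (2)·I. We want v_2 with N^2 v_2 = 0 but N^1 v_2 ≠ 0; then v_{j-1} := N · v_j for j = 2, …, 2.

Pick v_2 = (0, 1, 0, 0)ᵀ.
Then v_1 = N · v_2 = (0, -4, -4, 4)ᵀ.

Sanity check: (A − (2)·I) v_1 = (0, 0, 0, 0)ᵀ = 0. ✓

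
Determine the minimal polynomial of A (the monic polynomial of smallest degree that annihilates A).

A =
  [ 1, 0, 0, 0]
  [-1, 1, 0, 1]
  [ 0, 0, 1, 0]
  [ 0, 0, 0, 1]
x^2 - 2*x + 1

The characteristic polynomial is χ_A(x) = (x - 1)^4, so the eigenvalues are known. The minimal polynomial is
  m_A(x) = Π_λ (x − λ)^{k_λ}
where k_λ is the size of the *largest* Jordan block for λ (equivalently, the smallest k with (A − λI)^k v = 0 for every generalised eigenvector v of λ).

  λ = 1: largest Jordan block has size 2, contributing (x − 1)^2

So m_A(x) = (x - 1)^2 = x^2 - 2*x + 1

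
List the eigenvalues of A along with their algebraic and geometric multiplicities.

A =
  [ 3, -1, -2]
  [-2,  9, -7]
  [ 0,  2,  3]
λ = 5: alg = 3, geom = 1

Step 1 — factor the characteristic polynomial to read off the algebraic multiplicities:
  χ_A(x) = (x - 5)^3

Step 2 — compute geometric multiplicities via the rank-nullity identity g(λ) = n − rank(A − λI):
  rank(A − (5)·I) = 2, so dim ker(A − (5)·I) = n − 2 = 1

Summary:
  λ = 5: algebraic multiplicity = 3, geometric multiplicity = 1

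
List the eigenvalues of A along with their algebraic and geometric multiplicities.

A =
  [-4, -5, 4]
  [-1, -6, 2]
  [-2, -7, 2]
λ = -3: alg = 2, geom = 1; λ = -2: alg = 1, geom = 1

Step 1 — factor the characteristic polynomial to read off the algebraic multiplicities:
  χ_A(x) = (x + 2)*(x + 3)^2

Step 2 — compute geometric multiplicities via the rank-nullity identity g(λ) = n − rank(A − λI):
  rank(A − (-3)·I) = 2, so dim ker(A − (-3)·I) = n − 2 = 1
  rank(A − (-2)·I) = 2, so dim ker(A − (-2)·I) = n − 2 = 1

Summary:
  λ = -3: algebraic multiplicity = 2, geometric multiplicity = 1
  λ = -2: algebraic multiplicity = 1, geometric multiplicity = 1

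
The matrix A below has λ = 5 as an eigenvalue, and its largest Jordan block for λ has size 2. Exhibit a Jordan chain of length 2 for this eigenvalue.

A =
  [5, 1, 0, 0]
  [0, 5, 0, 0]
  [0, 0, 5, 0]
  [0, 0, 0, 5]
A Jordan chain for λ = 5 of length 2:
v_1 = (1, 0, 0, 0)ᵀ
v_2 = (0, 1, 0, 0)ᵀ

Let N = A − (5)·I. We want v_2 with N^2 v_2 = 0 but N^1 v_2 ≠ 0; then v_{j-1} := N · v_j for j = 2, …, 2.

Pick v_2 = (0, 1, 0, 0)ᵀ.
Then v_1 = N · v_2 = (1, 0, 0, 0)ᵀ.

Sanity check: (A − (5)·I) v_1 = (0, 0, 0, 0)ᵀ = 0. ✓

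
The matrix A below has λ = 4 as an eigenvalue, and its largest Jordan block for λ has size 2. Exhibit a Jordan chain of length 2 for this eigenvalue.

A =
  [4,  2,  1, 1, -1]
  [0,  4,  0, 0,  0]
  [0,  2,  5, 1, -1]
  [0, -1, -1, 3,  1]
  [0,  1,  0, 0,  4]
A Jordan chain for λ = 4 of length 2:
v_1 = (2, 0, 2, -1, 1)ᵀ
v_2 = (0, 1, 0, 0, 0)ᵀ

Let N = A − (4)·I. We want v_2 with N^2 v_2 = 0 but N^1 v_2 ≠ 0; then v_{j-1} := N · v_j for j = 2, …, 2.

Pick v_2 = (0, 1, 0, 0, 0)ᵀ.
Then v_1 = N · v_2 = (2, 0, 2, -1, 1)ᵀ.

Sanity check: (A − (4)·I) v_1 = (0, 0, 0, 0, 0)ᵀ = 0. ✓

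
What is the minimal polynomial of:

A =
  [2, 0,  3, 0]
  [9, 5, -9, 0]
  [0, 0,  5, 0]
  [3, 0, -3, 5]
x^2 - 7*x + 10

The characteristic polynomial is χ_A(x) = (x - 5)^3*(x - 2), so the eigenvalues are known. The minimal polynomial is
  m_A(x) = Π_λ (x − λ)^{k_λ}
where k_λ is the size of the *largest* Jordan block for λ (equivalently, the smallest k with (A − λI)^k v = 0 for every generalised eigenvector v of λ).

  λ = 2: largest Jordan block has size 1, contributing (x − 2)
  λ = 5: largest Jordan block has size 1, contributing (x − 5)

So m_A(x) = (x - 5)*(x - 2) = x^2 - 7*x + 10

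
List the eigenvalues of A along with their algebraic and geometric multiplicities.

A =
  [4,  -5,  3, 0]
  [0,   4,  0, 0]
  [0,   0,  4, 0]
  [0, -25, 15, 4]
λ = 4: alg = 4, geom = 3

Step 1 — factor the characteristic polynomial to read off the algebraic multiplicities:
  χ_A(x) = (x - 4)^4

Step 2 — compute geometric multiplicities via the rank-nullity identity g(λ) = n − rank(A − λI):
  rank(A − (4)·I) = 1, so dim ker(A − (4)·I) = n − 1 = 3

Summary:
  λ = 4: algebraic multiplicity = 4, geometric multiplicity = 3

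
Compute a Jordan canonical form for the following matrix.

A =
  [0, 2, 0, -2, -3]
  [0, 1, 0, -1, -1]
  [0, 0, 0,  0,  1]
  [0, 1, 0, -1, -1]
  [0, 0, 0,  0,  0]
J_2(0) ⊕ J_2(0) ⊕ J_1(0)

The characteristic polynomial is
  det(x·I − A) = x^5

Eigenvalues and multiplicities (the geometric multiplicity of λ is n − rank(A − λI), which equals the number of Jordan blocks for λ):
  λ = 0: algebraic multiplicity = 5, geometric multiplicity = 3

Determining the block sizes for each eigenvalue:
  λ = 0: with am = 5 and gm = 3, the partition is not yet determined (e.g. several partitions of 5 into 3 parts exist). Let N = A − (0)·I. Computing rank(N^1) = 2, rank(N^2) = 0; the number of blocks of size ≥ j is rank(N^{j−1}) − rank(N^j), giving [3, 2]. So we have 2 block(s) of size 2, 1 block(s) of size 1 → block sizes [2, 2, 1]

Assembling the blocks gives a Jordan form
J =
  [0, 1, 0, 0, 0]
  [0, 0, 0, 0, 0]
  [0, 0, 0, 1, 0]
  [0, 0, 0, 0, 0]
  [0, 0, 0, 0, 0]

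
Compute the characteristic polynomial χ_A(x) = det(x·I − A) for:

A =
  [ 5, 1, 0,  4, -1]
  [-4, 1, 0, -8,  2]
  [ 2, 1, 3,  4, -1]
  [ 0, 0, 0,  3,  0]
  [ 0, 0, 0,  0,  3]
x^5 - 15*x^4 + 90*x^3 - 270*x^2 + 405*x - 243

Expanding det(x·I − A) (e.g. by cofactor expansion or by noting that A is similar to its Jordan form J, which has the same characteristic polynomial as A) gives
  χ_A(x) = x^5 - 15*x^4 + 90*x^3 - 270*x^2 + 405*x - 243
which factors as (x - 3)^5. The eigenvalues (with algebraic multiplicities) are λ = 3 with multiplicity 5.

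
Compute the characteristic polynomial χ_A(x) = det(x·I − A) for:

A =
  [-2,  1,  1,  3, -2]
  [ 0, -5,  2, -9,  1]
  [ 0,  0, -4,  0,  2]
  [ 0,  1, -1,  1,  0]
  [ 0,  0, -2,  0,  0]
x^5 + 10*x^4 + 40*x^3 + 80*x^2 + 80*x + 32

Expanding det(x·I − A) (e.g. by cofactor expansion or by noting that A is similar to its Jordan form J, which has the same characteristic polynomial as A) gives
  χ_A(x) = x^5 + 10*x^4 + 40*x^3 + 80*x^2 + 80*x + 32
which factors as (x + 2)^5. The eigenvalues (with algebraic multiplicities) are λ = -2 with multiplicity 5.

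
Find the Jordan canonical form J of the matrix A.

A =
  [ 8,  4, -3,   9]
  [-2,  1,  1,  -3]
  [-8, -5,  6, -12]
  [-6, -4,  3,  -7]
J_3(2) ⊕ J_1(2)

The characteristic polynomial is
  det(x·I − A) = x^4 - 8*x^3 + 24*x^2 - 32*x + 16 = (x - 2)^4

Eigenvalues and multiplicities (the geometric multiplicity of λ is n − rank(A − λI), which equals the number of Jordan blocks for λ):
  λ = 2: algebraic multiplicity = 4, geometric multiplicity = 2

Determining the block sizes for each eigenvalue:
  λ = 2: with am = 4 and gm = 2, the partition is not yet determined (e.g. several partitions of 4 into 2 parts exist). Let N = A − (2)·I. Computing rank(N^1) = 2, rank(N^2) = 1, rank(N^3) = 0; the number of blocks of size ≥ j is rank(N^{j−1}) − rank(N^j), giving [2, 1, 1]. So we have 1 block(s) of size 3, 1 block(s) of size 1 → block sizes [3, 1]

Assembling the blocks gives a Jordan form
J =
  [2, 1, 0, 0]
  [0, 2, 1, 0]
  [0, 0, 2, 0]
  [0, 0, 0, 2]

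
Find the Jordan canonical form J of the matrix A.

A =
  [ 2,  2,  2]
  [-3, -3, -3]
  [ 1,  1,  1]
J_2(0) ⊕ J_1(0)

The characteristic polynomial is
  det(x·I − A) = x^3

Eigenvalues and multiplicities (the geometric multiplicity of λ is n − rank(A − λI), which equals the number of Jordan blocks for λ):
  λ = 0: algebraic multiplicity = 3, geometric multiplicity = 2

Determining the block sizes for each eigenvalue:
  λ = 0: 2 blocks summing to 3 forces exactly one block of size 2 and the rest size 1 → block sizes [2, 1]

Assembling the blocks gives a Jordan form
J =
  [0, 1, 0]
  [0, 0, 0]
  [0, 0, 0]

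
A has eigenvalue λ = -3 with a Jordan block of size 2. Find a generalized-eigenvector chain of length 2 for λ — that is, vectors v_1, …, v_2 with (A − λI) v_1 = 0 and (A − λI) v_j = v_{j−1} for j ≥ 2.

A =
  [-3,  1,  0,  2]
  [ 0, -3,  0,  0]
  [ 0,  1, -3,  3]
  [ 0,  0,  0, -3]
A Jordan chain for λ = -3 of length 2:
v_1 = (1, 0, 1, 0)ᵀ
v_2 = (0, 1, 0, 0)ᵀ

Let N = A − (-3)·I. We want v_2 with N^2 v_2 = 0 but N^1 v_2 ≠ 0; then v_{j-1} := N · v_j for j = 2, …, 2.

Pick v_2 = (0, 1, 0, 0)ᵀ.
Then v_1 = N · v_2 = (1, 0, 1, 0)ᵀ.

Sanity check: (A − (-3)·I) v_1 = (0, 0, 0, 0)ᵀ = 0. ✓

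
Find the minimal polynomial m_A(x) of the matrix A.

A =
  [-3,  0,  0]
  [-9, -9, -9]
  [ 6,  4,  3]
x^2 + 6*x + 9

The characteristic polynomial is χ_A(x) = (x + 3)^3, so the eigenvalues are known. The minimal polynomial is
  m_A(x) = Π_λ (x − λ)^{k_λ}
where k_λ is the size of the *largest* Jordan block for λ (equivalently, the smallest k with (A − λI)^k v = 0 for every generalised eigenvector v of λ).

  λ = -3: largest Jordan block has size 2, contributing (x + 3)^2

So m_A(x) = (x + 3)^2 = x^2 + 6*x + 9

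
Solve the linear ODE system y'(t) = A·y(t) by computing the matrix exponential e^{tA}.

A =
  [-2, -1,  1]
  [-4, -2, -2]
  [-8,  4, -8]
e^{tA} =
  [2*t*exp(-4*t) + exp(-4*t), -t*exp(-4*t), t*exp(-4*t)]
  [-4*t*exp(-4*t), 2*t*exp(-4*t) + exp(-4*t), -2*t*exp(-4*t)]
  [-8*t*exp(-4*t), 4*t*exp(-4*t), -4*t*exp(-4*t) + exp(-4*t)]

Strategy: write A = P · J · P⁻¹ where J is a Jordan canonical form, so e^{tA} = P · e^{tJ} · P⁻¹, and e^{tJ} can be computed block-by-block.

A has Jordan form
J =
  [-4,  1,  0]
  [ 0, -4,  0]
  [ 0,  0, -4]
(up to reordering of blocks).

Per-block formulas:
  For a 2×2 Jordan block J_2(-4): exp(t · J_2(-4)) = e^(-4t)·(I + t·N), where N is the 2×2 nilpotent shift.
  For a 1×1 block at λ = -4: exp(t · [-4]) = [e^(-4t)].

After assembling e^{tJ} and conjugating by P, we get:

e^{tA} =
  [2*t*exp(-4*t) + exp(-4*t), -t*exp(-4*t), t*exp(-4*t)]
  [-4*t*exp(-4*t), 2*t*exp(-4*t) + exp(-4*t), -2*t*exp(-4*t)]
  [-8*t*exp(-4*t), 4*t*exp(-4*t), -4*t*exp(-4*t) + exp(-4*t)]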